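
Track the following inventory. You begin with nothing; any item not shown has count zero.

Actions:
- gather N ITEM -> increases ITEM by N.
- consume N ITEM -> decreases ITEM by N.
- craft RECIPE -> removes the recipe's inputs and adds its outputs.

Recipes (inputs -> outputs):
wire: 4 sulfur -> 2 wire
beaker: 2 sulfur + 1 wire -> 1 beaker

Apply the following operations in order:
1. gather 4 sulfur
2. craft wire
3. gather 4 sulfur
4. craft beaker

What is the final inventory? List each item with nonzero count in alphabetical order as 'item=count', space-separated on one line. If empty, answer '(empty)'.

Answer: beaker=1 sulfur=2 wire=1

Derivation:
After 1 (gather 4 sulfur): sulfur=4
After 2 (craft wire): wire=2
After 3 (gather 4 sulfur): sulfur=4 wire=2
After 4 (craft beaker): beaker=1 sulfur=2 wire=1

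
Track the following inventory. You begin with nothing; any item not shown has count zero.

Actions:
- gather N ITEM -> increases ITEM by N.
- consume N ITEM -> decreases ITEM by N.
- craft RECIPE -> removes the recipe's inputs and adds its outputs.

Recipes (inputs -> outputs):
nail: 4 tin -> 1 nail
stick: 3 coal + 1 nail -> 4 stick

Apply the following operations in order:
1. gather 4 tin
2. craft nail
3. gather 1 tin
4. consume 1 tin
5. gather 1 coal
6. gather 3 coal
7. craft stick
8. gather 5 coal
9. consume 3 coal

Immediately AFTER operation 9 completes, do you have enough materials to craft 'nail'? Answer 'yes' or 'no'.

Answer: no

Derivation:
After 1 (gather 4 tin): tin=4
After 2 (craft nail): nail=1
After 3 (gather 1 tin): nail=1 tin=1
After 4 (consume 1 tin): nail=1
After 5 (gather 1 coal): coal=1 nail=1
After 6 (gather 3 coal): coal=4 nail=1
After 7 (craft stick): coal=1 stick=4
After 8 (gather 5 coal): coal=6 stick=4
After 9 (consume 3 coal): coal=3 stick=4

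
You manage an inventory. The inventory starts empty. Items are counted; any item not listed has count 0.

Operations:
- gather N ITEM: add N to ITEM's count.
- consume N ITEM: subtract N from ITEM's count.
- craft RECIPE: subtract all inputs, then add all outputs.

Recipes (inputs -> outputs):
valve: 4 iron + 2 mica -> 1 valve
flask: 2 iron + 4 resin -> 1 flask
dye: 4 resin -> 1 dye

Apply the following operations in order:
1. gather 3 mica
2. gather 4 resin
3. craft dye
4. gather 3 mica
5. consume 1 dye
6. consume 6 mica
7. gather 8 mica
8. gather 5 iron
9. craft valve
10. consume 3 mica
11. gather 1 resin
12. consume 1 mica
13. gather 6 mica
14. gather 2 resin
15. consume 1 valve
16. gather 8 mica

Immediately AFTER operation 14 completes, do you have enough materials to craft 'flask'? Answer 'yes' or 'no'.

After 1 (gather 3 mica): mica=3
After 2 (gather 4 resin): mica=3 resin=4
After 3 (craft dye): dye=1 mica=3
After 4 (gather 3 mica): dye=1 mica=6
After 5 (consume 1 dye): mica=6
After 6 (consume 6 mica): (empty)
After 7 (gather 8 mica): mica=8
After 8 (gather 5 iron): iron=5 mica=8
After 9 (craft valve): iron=1 mica=6 valve=1
After 10 (consume 3 mica): iron=1 mica=3 valve=1
After 11 (gather 1 resin): iron=1 mica=3 resin=1 valve=1
After 12 (consume 1 mica): iron=1 mica=2 resin=1 valve=1
After 13 (gather 6 mica): iron=1 mica=8 resin=1 valve=1
After 14 (gather 2 resin): iron=1 mica=8 resin=3 valve=1

Answer: no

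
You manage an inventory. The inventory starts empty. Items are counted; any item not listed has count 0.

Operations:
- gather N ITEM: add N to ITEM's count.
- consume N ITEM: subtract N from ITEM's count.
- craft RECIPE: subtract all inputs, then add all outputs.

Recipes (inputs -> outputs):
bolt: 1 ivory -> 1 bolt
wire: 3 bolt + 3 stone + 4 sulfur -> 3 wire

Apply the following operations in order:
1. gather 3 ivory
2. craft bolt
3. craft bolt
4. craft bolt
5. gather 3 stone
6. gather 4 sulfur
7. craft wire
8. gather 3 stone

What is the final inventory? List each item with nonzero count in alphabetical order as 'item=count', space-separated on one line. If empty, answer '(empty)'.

After 1 (gather 3 ivory): ivory=3
After 2 (craft bolt): bolt=1 ivory=2
After 3 (craft bolt): bolt=2 ivory=1
After 4 (craft bolt): bolt=3
After 5 (gather 3 stone): bolt=3 stone=3
After 6 (gather 4 sulfur): bolt=3 stone=3 sulfur=4
After 7 (craft wire): wire=3
After 8 (gather 3 stone): stone=3 wire=3

Answer: stone=3 wire=3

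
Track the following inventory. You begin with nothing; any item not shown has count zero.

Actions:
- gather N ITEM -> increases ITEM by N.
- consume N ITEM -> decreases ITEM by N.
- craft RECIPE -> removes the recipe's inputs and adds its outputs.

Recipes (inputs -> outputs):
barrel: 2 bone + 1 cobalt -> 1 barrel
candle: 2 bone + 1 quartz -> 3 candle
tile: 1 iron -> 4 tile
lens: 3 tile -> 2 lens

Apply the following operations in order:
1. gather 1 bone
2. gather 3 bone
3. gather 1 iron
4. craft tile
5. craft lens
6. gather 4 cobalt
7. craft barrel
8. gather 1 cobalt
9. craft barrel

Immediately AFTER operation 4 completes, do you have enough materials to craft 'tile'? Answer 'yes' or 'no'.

After 1 (gather 1 bone): bone=1
After 2 (gather 3 bone): bone=4
After 3 (gather 1 iron): bone=4 iron=1
After 4 (craft tile): bone=4 tile=4

Answer: no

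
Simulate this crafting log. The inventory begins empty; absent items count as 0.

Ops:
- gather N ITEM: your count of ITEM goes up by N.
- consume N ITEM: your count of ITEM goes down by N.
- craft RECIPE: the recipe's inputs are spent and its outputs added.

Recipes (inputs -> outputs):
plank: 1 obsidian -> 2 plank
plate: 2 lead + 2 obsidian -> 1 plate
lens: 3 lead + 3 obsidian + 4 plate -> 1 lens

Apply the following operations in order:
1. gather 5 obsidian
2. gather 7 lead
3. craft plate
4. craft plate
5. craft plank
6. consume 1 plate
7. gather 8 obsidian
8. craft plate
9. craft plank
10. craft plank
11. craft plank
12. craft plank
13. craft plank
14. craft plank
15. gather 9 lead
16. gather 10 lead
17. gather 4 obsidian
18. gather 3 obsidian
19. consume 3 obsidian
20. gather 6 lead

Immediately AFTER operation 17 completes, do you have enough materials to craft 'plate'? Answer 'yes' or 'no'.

After 1 (gather 5 obsidian): obsidian=5
After 2 (gather 7 lead): lead=7 obsidian=5
After 3 (craft plate): lead=5 obsidian=3 plate=1
After 4 (craft plate): lead=3 obsidian=1 plate=2
After 5 (craft plank): lead=3 plank=2 plate=2
After 6 (consume 1 plate): lead=3 plank=2 plate=1
After 7 (gather 8 obsidian): lead=3 obsidian=8 plank=2 plate=1
After 8 (craft plate): lead=1 obsidian=6 plank=2 plate=2
After 9 (craft plank): lead=1 obsidian=5 plank=4 plate=2
After 10 (craft plank): lead=1 obsidian=4 plank=6 plate=2
After 11 (craft plank): lead=1 obsidian=3 plank=8 plate=2
After 12 (craft plank): lead=1 obsidian=2 plank=10 plate=2
After 13 (craft plank): lead=1 obsidian=1 plank=12 plate=2
After 14 (craft plank): lead=1 plank=14 plate=2
After 15 (gather 9 lead): lead=10 plank=14 plate=2
After 16 (gather 10 lead): lead=20 plank=14 plate=2
After 17 (gather 4 obsidian): lead=20 obsidian=4 plank=14 plate=2

Answer: yes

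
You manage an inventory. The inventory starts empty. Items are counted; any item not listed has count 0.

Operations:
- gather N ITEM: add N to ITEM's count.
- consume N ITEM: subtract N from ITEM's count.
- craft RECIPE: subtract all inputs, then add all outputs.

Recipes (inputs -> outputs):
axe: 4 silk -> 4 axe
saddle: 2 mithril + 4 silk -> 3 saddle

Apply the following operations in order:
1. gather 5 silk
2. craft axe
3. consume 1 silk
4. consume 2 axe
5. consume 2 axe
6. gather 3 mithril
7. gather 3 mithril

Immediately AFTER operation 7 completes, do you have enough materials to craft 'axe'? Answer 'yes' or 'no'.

Answer: no

Derivation:
After 1 (gather 5 silk): silk=5
After 2 (craft axe): axe=4 silk=1
After 3 (consume 1 silk): axe=4
After 4 (consume 2 axe): axe=2
After 5 (consume 2 axe): (empty)
After 6 (gather 3 mithril): mithril=3
After 7 (gather 3 mithril): mithril=6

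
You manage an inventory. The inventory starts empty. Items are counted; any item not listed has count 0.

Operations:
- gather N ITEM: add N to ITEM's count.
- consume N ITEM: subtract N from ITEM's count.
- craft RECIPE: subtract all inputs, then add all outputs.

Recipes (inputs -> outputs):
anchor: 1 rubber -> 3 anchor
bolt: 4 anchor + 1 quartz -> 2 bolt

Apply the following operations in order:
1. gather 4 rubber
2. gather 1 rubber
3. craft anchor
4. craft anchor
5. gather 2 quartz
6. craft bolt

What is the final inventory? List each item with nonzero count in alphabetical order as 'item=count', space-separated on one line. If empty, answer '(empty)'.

After 1 (gather 4 rubber): rubber=4
After 2 (gather 1 rubber): rubber=5
After 3 (craft anchor): anchor=3 rubber=4
After 4 (craft anchor): anchor=6 rubber=3
After 5 (gather 2 quartz): anchor=6 quartz=2 rubber=3
After 6 (craft bolt): anchor=2 bolt=2 quartz=1 rubber=3

Answer: anchor=2 bolt=2 quartz=1 rubber=3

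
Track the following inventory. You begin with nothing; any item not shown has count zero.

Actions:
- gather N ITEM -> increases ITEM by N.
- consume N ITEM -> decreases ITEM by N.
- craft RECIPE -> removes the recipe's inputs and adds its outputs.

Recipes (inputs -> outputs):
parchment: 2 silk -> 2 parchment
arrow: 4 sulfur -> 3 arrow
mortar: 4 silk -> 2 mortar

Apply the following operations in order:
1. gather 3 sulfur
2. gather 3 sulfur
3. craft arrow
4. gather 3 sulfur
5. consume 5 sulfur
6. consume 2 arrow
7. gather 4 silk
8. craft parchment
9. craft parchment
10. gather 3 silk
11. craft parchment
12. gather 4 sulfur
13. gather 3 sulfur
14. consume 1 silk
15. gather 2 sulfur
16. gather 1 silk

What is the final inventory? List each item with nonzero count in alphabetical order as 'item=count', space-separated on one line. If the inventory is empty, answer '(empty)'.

Answer: arrow=1 parchment=6 silk=1 sulfur=9

Derivation:
After 1 (gather 3 sulfur): sulfur=3
After 2 (gather 3 sulfur): sulfur=6
After 3 (craft arrow): arrow=3 sulfur=2
After 4 (gather 3 sulfur): arrow=3 sulfur=5
After 5 (consume 5 sulfur): arrow=3
After 6 (consume 2 arrow): arrow=1
After 7 (gather 4 silk): arrow=1 silk=4
After 8 (craft parchment): arrow=1 parchment=2 silk=2
After 9 (craft parchment): arrow=1 parchment=4
After 10 (gather 3 silk): arrow=1 parchment=4 silk=3
After 11 (craft parchment): arrow=1 parchment=6 silk=1
After 12 (gather 4 sulfur): arrow=1 parchment=6 silk=1 sulfur=4
After 13 (gather 3 sulfur): arrow=1 parchment=6 silk=1 sulfur=7
After 14 (consume 1 silk): arrow=1 parchment=6 sulfur=7
After 15 (gather 2 sulfur): arrow=1 parchment=6 sulfur=9
After 16 (gather 1 silk): arrow=1 parchment=6 silk=1 sulfur=9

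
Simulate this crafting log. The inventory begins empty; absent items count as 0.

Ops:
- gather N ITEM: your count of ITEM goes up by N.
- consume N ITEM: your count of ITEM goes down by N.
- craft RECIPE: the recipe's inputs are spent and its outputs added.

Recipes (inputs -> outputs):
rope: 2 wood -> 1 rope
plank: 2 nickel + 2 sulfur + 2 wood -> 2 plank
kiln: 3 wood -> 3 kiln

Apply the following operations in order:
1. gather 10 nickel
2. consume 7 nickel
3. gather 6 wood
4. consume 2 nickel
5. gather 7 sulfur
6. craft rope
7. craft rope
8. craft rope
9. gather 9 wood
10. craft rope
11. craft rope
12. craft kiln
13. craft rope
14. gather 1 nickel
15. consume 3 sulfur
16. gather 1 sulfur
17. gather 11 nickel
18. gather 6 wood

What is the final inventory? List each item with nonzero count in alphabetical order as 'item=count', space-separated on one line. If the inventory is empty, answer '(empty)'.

Answer: kiln=3 nickel=13 rope=6 sulfur=5 wood=6

Derivation:
After 1 (gather 10 nickel): nickel=10
After 2 (consume 7 nickel): nickel=3
After 3 (gather 6 wood): nickel=3 wood=6
After 4 (consume 2 nickel): nickel=1 wood=6
After 5 (gather 7 sulfur): nickel=1 sulfur=7 wood=6
After 6 (craft rope): nickel=1 rope=1 sulfur=7 wood=4
After 7 (craft rope): nickel=1 rope=2 sulfur=7 wood=2
After 8 (craft rope): nickel=1 rope=3 sulfur=7
After 9 (gather 9 wood): nickel=1 rope=3 sulfur=7 wood=9
After 10 (craft rope): nickel=1 rope=4 sulfur=7 wood=7
After 11 (craft rope): nickel=1 rope=5 sulfur=7 wood=5
After 12 (craft kiln): kiln=3 nickel=1 rope=5 sulfur=7 wood=2
After 13 (craft rope): kiln=3 nickel=1 rope=6 sulfur=7
After 14 (gather 1 nickel): kiln=3 nickel=2 rope=6 sulfur=7
After 15 (consume 3 sulfur): kiln=3 nickel=2 rope=6 sulfur=4
After 16 (gather 1 sulfur): kiln=3 nickel=2 rope=6 sulfur=5
After 17 (gather 11 nickel): kiln=3 nickel=13 rope=6 sulfur=5
After 18 (gather 6 wood): kiln=3 nickel=13 rope=6 sulfur=5 wood=6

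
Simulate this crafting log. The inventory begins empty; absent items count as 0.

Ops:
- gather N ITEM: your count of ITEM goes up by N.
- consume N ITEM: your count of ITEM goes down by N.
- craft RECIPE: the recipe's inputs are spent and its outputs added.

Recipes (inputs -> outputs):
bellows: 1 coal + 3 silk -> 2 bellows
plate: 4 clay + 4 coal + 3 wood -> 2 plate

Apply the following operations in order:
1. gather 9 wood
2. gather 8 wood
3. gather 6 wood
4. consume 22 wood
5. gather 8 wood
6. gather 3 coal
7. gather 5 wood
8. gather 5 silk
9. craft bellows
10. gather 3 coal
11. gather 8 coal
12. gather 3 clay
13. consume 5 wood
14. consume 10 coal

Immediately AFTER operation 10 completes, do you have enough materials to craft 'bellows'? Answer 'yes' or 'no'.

Answer: no

Derivation:
After 1 (gather 9 wood): wood=9
After 2 (gather 8 wood): wood=17
After 3 (gather 6 wood): wood=23
After 4 (consume 22 wood): wood=1
After 5 (gather 8 wood): wood=9
After 6 (gather 3 coal): coal=3 wood=9
After 7 (gather 5 wood): coal=3 wood=14
After 8 (gather 5 silk): coal=3 silk=5 wood=14
After 9 (craft bellows): bellows=2 coal=2 silk=2 wood=14
After 10 (gather 3 coal): bellows=2 coal=5 silk=2 wood=14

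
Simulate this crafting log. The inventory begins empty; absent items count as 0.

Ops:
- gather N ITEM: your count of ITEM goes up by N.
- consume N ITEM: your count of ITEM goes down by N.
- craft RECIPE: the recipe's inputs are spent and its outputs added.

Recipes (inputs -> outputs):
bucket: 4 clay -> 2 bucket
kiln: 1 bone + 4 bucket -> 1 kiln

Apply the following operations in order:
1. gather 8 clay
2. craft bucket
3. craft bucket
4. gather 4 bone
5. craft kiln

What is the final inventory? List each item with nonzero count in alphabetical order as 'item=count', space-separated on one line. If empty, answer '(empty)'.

Answer: bone=3 kiln=1

Derivation:
After 1 (gather 8 clay): clay=8
After 2 (craft bucket): bucket=2 clay=4
After 3 (craft bucket): bucket=4
After 4 (gather 4 bone): bone=4 bucket=4
After 5 (craft kiln): bone=3 kiln=1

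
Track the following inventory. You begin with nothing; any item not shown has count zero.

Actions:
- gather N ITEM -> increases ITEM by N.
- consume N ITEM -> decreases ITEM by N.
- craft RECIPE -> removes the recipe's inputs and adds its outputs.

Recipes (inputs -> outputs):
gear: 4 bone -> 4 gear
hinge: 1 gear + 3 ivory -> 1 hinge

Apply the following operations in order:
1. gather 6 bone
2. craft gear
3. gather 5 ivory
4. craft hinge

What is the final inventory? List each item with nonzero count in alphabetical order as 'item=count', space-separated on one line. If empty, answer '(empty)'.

Answer: bone=2 gear=3 hinge=1 ivory=2

Derivation:
After 1 (gather 6 bone): bone=6
After 2 (craft gear): bone=2 gear=4
After 3 (gather 5 ivory): bone=2 gear=4 ivory=5
After 4 (craft hinge): bone=2 gear=3 hinge=1 ivory=2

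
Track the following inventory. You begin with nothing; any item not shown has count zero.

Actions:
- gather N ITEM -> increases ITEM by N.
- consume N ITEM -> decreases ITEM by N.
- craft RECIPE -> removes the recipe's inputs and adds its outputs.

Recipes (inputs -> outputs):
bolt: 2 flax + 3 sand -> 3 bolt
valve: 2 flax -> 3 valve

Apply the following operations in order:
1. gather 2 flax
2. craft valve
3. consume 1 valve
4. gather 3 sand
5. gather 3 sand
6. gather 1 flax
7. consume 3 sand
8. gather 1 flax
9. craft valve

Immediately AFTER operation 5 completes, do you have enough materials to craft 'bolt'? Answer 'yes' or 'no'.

After 1 (gather 2 flax): flax=2
After 2 (craft valve): valve=3
After 3 (consume 1 valve): valve=2
After 4 (gather 3 sand): sand=3 valve=2
After 5 (gather 3 sand): sand=6 valve=2

Answer: no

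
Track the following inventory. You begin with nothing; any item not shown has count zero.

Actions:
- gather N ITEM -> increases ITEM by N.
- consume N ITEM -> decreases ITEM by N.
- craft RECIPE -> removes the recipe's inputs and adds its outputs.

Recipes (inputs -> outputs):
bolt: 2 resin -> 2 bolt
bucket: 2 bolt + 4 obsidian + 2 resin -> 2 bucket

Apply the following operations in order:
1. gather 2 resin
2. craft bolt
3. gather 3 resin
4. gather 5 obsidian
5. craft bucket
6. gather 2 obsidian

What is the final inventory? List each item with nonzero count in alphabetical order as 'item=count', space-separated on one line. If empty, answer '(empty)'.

Answer: bucket=2 obsidian=3 resin=1

Derivation:
After 1 (gather 2 resin): resin=2
After 2 (craft bolt): bolt=2
After 3 (gather 3 resin): bolt=2 resin=3
After 4 (gather 5 obsidian): bolt=2 obsidian=5 resin=3
After 5 (craft bucket): bucket=2 obsidian=1 resin=1
After 6 (gather 2 obsidian): bucket=2 obsidian=3 resin=1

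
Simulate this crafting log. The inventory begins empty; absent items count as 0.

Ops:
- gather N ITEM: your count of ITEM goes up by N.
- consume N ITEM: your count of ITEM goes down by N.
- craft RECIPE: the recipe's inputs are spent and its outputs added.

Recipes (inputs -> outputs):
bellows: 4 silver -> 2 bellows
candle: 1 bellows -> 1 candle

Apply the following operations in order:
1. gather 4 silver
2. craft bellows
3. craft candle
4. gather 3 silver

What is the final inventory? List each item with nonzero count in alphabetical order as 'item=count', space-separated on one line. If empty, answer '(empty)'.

Answer: bellows=1 candle=1 silver=3

Derivation:
After 1 (gather 4 silver): silver=4
After 2 (craft bellows): bellows=2
After 3 (craft candle): bellows=1 candle=1
After 4 (gather 3 silver): bellows=1 candle=1 silver=3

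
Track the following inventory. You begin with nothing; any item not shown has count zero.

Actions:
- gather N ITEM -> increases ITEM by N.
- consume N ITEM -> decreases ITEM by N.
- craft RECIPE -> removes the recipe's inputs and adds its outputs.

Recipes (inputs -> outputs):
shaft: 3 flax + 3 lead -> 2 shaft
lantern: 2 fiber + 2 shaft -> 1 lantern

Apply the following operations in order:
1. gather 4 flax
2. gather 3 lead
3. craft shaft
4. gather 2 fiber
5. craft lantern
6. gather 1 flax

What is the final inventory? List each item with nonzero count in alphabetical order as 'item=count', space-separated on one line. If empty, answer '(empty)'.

After 1 (gather 4 flax): flax=4
After 2 (gather 3 lead): flax=4 lead=3
After 3 (craft shaft): flax=1 shaft=2
After 4 (gather 2 fiber): fiber=2 flax=1 shaft=2
After 5 (craft lantern): flax=1 lantern=1
After 6 (gather 1 flax): flax=2 lantern=1

Answer: flax=2 lantern=1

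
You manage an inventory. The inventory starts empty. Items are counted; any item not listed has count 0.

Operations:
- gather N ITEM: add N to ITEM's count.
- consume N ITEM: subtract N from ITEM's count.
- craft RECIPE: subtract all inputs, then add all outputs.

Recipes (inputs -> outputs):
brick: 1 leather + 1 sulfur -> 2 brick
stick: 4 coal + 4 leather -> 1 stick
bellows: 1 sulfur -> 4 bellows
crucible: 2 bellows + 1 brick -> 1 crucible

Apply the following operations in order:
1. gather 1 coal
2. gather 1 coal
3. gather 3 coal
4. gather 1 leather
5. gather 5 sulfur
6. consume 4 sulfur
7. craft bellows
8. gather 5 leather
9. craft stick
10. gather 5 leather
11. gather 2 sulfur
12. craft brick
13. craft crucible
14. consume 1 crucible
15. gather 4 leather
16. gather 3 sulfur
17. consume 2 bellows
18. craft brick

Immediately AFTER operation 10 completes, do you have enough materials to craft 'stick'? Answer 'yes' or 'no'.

After 1 (gather 1 coal): coal=1
After 2 (gather 1 coal): coal=2
After 3 (gather 3 coal): coal=5
After 4 (gather 1 leather): coal=5 leather=1
After 5 (gather 5 sulfur): coal=5 leather=1 sulfur=5
After 6 (consume 4 sulfur): coal=5 leather=1 sulfur=1
After 7 (craft bellows): bellows=4 coal=5 leather=1
After 8 (gather 5 leather): bellows=4 coal=5 leather=6
After 9 (craft stick): bellows=4 coal=1 leather=2 stick=1
After 10 (gather 5 leather): bellows=4 coal=1 leather=7 stick=1

Answer: no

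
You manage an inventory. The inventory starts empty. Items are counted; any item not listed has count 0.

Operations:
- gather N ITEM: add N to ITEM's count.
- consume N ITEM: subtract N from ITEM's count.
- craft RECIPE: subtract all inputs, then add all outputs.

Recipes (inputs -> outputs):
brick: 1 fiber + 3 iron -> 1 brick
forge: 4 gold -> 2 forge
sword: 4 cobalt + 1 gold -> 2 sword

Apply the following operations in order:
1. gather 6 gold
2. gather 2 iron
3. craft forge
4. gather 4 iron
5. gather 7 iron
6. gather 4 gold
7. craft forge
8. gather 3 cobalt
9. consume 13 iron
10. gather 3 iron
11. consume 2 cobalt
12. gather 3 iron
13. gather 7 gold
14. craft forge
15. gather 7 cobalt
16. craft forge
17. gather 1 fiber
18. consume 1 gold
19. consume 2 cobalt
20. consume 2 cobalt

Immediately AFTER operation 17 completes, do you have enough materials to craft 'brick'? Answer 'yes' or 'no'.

After 1 (gather 6 gold): gold=6
After 2 (gather 2 iron): gold=6 iron=2
After 3 (craft forge): forge=2 gold=2 iron=2
After 4 (gather 4 iron): forge=2 gold=2 iron=6
After 5 (gather 7 iron): forge=2 gold=2 iron=13
After 6 (gather 4 gold): forge=2 gold=6 iron=13
After 7 (craft forge): forge=4 gold=2 iron=13
After 8 (gather 3 cobalt): cobalt=3 forge=4 gold=2 iron=13
After 9 (consume 13 iron): cobalt=3 forge=4 gold=2
After 10 (gather 3 iron): cobalt=3 forge=4 gold=2 iron=3
After 11 (consume 2 cobalt): cobalt=1 forge=4 gold=2 iron=3
After 12 (gather 3 iron): cobalt=1 forge=4 gold=2 iron=6
After 13 (gather 7 gold): cobalt=1 forge=4 gold=9 iron=6
After 14 (craft forge): cobalt=1 forge=6 gold=5 iron=6
After 15 (gather 7 cobalt): cobalt=8 forge=6 gold=5 iron=6
After 16 (craft forge): cobalt=8 forge=8 gold=1 iron=6
After 17 (gather 1 fiber): cobalt=8 fiber=1 forge=8 gold=1 iron=6

Answer: yes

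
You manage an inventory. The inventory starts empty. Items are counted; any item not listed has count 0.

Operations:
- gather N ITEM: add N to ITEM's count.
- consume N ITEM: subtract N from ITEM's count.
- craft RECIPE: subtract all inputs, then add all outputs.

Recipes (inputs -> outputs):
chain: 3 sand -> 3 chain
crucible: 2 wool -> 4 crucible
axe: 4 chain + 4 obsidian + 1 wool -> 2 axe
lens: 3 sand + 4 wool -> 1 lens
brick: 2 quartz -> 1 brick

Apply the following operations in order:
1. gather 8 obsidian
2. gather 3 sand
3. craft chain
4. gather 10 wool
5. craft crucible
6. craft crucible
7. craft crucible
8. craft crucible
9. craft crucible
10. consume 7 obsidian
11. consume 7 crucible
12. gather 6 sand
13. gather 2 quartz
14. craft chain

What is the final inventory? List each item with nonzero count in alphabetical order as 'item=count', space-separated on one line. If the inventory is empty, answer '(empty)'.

Answer: chain=6 crucible=13 obsidian=1 quartz=2 sand=3

Derivation:
After 1 (gather 8 obsidian): obsidian=8
After 2 (gather 3 sand): obsidian=8 sand=3
After 3 (craft chain): chain=3 obsidian=8
After 4 (gather 10 wool): chain=3 obsidian=8 wool=10
After 5 (craft crucible): chain=3 crucible=4 obsidian=8 wool=8
After 6 (craft crucible): chain=3 crucible=8 obsidian=8 wool=6
After 7 (craft crucible): chain=3 crucible=12 obsidian=8 wool=4
After 8 (craft crucible): chain=3 crucible=16 obsidian=8 wool=2
After 9 (craft crucible): chain=3 crucible=20 obsidian=8
After 10 (consume 7 obsidian): chain=3 crucible=20 obsidian=1
After 11 (consume 7 crucible): chain=3 crucible=13 obsidian=1
After 12 (gather 6 sand): chain=3 crucible=13 obsidian=1 sand=6
After 13 (gather 2 quartz): chain=3 crucible=13 obsidian=1 quartz=2 sand=6
After 14 (craft chain): chain=6 crucible=13 obsidian=1 quartz=2 sand=3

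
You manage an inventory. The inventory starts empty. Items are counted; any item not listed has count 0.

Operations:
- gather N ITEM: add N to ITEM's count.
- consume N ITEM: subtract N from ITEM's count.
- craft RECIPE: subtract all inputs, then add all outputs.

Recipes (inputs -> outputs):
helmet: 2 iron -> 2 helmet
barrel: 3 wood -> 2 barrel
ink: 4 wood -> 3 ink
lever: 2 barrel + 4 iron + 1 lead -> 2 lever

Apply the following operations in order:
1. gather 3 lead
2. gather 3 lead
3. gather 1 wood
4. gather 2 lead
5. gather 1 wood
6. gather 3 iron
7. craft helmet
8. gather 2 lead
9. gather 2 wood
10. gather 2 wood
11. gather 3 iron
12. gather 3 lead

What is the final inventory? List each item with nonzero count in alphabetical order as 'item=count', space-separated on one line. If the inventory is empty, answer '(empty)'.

Answer: helmet=2 iron=4 lead=13 wood=6

Derivation:
After 1 (gather 3 lead): lead=3
After 2 (gather 3 lead): lead=6
After 3 (gather 1 wood): lead=6 wood=1
After 4 (gather 2 lead): lead=8 wood=1
After 5 (gather 1 wood): lead=8 wood=2
After 6 (gather 3 iron): iron=3 lead=8 wood=2
After 7 (craft helmet): helmet=2 iron=1 lead=8 wood=2
After 8 (gather 2 lead): helmet=2 iron=1 lead=10 wood=2
After 9 (gather 2 wood): helmet=2 iron=1 lead=10 wood=4
After 10 (gather 2 wood): helmet=2 iron=1 lead=10 wood=6
After 11 (gather 3 iron): helmet=2 iron=4 lead=10 wood=6
After 12 (gather 3 lead): helmet=2 iron=4 lead=13 wood=6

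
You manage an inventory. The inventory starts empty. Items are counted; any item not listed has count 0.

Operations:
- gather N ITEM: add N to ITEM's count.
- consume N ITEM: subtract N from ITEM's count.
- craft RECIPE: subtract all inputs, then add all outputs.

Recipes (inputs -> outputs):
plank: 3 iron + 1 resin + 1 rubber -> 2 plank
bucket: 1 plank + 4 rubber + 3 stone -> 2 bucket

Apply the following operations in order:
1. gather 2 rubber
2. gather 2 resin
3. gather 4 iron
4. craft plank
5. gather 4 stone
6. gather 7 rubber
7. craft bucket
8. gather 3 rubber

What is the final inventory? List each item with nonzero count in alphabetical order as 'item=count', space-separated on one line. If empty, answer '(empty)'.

After 1 (gather 2 rubber): rubber=2
After 2 (gather 2 resin): resin=2 rubber=2
After 3 (gather 4 iron): iron=4 resin=2 rubber=2
After 4 (craft plank): iron=1 plank=2 resin=1 rubber=1
After 5 (gather 4 stone): iron=1 plank=2 resin=1 rubber=1 stone=4
After 6 (gather 7 rubber): iron=1 plank=2 resin=1 rubber=8 stone=4
After 7 (craft bucket): bucket=2 iron=1 plank=1 resin=1 rubber=4 stone=1
After 8 (gather 3 rubber): bucket=2 iron=1 plank=1 resin=1 rubber=7 stone=1

Answer: bucket=2 iron=1 plank=1 resin=1 rubber=7 stone=1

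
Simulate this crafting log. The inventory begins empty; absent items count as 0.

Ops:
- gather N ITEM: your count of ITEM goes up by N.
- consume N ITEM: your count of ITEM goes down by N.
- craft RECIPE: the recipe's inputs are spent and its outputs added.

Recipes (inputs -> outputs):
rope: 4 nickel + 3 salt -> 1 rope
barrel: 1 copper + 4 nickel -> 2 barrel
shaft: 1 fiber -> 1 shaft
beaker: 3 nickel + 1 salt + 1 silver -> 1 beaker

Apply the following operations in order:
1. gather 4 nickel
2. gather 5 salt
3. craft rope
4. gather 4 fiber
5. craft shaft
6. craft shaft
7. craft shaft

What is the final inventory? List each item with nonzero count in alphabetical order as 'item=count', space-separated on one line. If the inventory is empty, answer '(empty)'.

After 1 (gather 4 nickel): nickel=4
After 2 (gather 5 salt): nickel=4 salt=5
After 3 (craft rope): rope=1 salt=2
After 4 (gather 4 fiber): fiber=4 rope=1 salt=2
After 5 (craft shaft): fiber=3 rope=1 salt=2 shaft=1
After 6 (craft shaft): fiber=2 rope=1 salt=2 shaft=2
After 7 (craft shaft): fiber=1 rope=1 salt=2 shaft=3

Answer: fiber=1 rope=1 salt=2 shaft=3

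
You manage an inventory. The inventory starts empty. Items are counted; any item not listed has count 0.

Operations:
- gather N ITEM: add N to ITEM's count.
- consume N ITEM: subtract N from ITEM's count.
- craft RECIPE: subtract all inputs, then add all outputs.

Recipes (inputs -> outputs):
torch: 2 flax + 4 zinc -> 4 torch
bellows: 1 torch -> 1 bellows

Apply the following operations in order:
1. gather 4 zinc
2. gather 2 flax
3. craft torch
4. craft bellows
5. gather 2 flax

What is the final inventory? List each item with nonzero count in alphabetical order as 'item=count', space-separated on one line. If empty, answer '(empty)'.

Answer: bellows=1 flax=2 torch=3

Derivation:
After 1 (gather 4 zinc): zinc=4
After 2 (gather 2 flax): flax=2 zinc=4
After 3 (craft torch): torch=4
After 4 (craft bellows): bellows=1 torch=3
After 5 (gather 2 flax): bellows=1 flax=2 torch=3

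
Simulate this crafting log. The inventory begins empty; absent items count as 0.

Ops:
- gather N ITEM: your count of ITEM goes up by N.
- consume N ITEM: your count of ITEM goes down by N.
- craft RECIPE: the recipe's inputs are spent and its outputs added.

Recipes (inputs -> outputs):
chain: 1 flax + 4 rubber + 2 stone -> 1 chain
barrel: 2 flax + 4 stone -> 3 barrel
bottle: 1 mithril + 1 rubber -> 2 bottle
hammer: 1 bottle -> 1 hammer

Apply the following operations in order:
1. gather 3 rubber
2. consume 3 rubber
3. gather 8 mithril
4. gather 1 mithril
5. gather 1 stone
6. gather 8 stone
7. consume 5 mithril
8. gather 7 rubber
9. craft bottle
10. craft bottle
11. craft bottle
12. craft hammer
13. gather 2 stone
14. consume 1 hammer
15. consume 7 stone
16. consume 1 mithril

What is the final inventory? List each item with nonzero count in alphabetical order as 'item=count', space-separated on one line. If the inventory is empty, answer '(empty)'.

Answer: bottle=5 rubber=4 stone=4

Derivation:
After 1 (gather 3 rubber): rubber=3
After 2 (consume 3 rubber): (empty)
After 3 (gather 8 mithril): mithril=8
After 4 (gather 1 mithril): mithril=9
After 5 (gather 1 stone): mithril=9 stone=1
After 6 (gather 8 stone): mithril=9 stone=9
After 7 (consume 5 mithril): mithril=4 stone=9
After 8 (gather 7 rubber): mithril=4 rubber=7 stone=9
After 9 (craft bottle): bottle=2 mithril=3 rubber=6 stone=9
After 10 (craft bottle): bottle=4 mithril=2 rubber=5 stone=9
After 11 (craft bottle): bottle=6 mithril=1 rubber=4 stone=9
After 12 (craft hammer): bottle=5 hammer=1 mithril=1 rubber=4 stone=9
After 13 (gather 2 stone): bottle=5 hammer=1 mithril=1 rubber=4 stone=11
After 14 (consume 1 hammer): bottle=5 mithril=1 rubber=4 stone=11
After 15 (consume 7 stone): bottle=5 mithril=1 rubber=4 stone=4
After 16 (consume 1 mithril): bottle=5 rubber=4 stone=4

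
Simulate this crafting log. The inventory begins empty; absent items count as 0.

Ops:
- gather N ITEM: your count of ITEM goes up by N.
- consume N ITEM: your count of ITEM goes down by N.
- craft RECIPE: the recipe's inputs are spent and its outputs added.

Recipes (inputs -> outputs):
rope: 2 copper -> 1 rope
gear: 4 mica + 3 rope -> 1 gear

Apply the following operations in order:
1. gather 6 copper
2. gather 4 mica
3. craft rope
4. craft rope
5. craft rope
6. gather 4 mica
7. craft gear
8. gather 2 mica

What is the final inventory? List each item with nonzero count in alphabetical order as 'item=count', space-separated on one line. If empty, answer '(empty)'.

Answer: gear=1 mica=6

Derivation:
After 1 (gather 6 copper): copper=6
After 2 (gather 4 mica): copper=6 mica=4
After 3 (craft rope): copper=4 mica=4 rope=1
After 4 (craft rope): copper=2 mica=4 rope=2
After 5 (craft rope): mica=4 rope=3
After 6 (gather 4 mica): mica=8 rope=3
After 7 (craft gear): gear=1 mica=4
After 8 (gather 2 mica): gear=1 mica=6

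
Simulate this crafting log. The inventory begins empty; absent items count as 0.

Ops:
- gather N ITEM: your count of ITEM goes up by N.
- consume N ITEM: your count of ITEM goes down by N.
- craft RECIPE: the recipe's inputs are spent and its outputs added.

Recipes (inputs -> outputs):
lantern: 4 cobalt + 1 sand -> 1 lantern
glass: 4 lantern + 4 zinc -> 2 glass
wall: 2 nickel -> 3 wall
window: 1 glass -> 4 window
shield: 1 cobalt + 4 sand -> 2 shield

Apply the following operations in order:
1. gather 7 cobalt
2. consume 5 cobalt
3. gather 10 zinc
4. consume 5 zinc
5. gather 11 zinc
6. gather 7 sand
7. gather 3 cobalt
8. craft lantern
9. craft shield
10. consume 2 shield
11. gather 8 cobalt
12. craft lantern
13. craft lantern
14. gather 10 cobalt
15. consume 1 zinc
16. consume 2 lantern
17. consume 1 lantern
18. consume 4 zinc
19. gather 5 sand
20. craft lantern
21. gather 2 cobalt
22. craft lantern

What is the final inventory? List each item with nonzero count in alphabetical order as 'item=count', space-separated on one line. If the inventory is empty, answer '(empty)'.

After 1 (gather 7 cobalt): cobalt=7
After 2 (consume 5 cobalt): cobalt=2
After 3 (gather 10 zinc): cobalt=2 zinc=10
After 4 (consume 5 zinc): cobalt=2 zinc=5
After 5 (gather 11 zinc): cobalt=2 zinc=16
After 6 (gather 7 sand): cobalt=2 sand=7 zinc=16
After 7 (gather 3 cobalt): cobalt=5 sand=7 zinc=16
After 8 (craft lantern): cobalt=1 lantern=1 sand=6 zinc=16
After 9 (craft shield): lantern=1 sand=2 shield=2 zinc=16
After 10 (consume 2 shield): lantern=1 sand=2 zinc=16
After 11 (gather 8 cobalt): cobalt=8 lantern=1 sand=2 zinc=16
After 12 (craft lantern): cobalt=4 lantern=2 sand=1 zinc=16
After 13 (craft lantern): lantern=3 zinc=16
After 14 (gather 10 cobalt): cobalt=10 lantern=3 zinc=16
After 15 (consume 1 zinc): cobalt=10 lantern=3 zinc=15
After 16 (consume 2 lantern): cobalt=10 lantern=1 zinc=15
After 17 (consume 1 lantern): cobalt=10 zinc=15
After 18 (consume 4 zinc): cobalt=10 zinc=11
After 19 (gather 5 sand): cobalt=10 sand=5 zinc=11
After 20 (craft lantern): cobalt=6 lantern=1 sand=4 zinc=11
After 21 (gather 2 cobalt): cobalt=8 lantern=1 sand=4 zinc=11
After 22 (craft lantern): cobalt=4 lantern=2 sand=3 zinc=11

Answer: cobalt=4 lantern=2 sand=3 zinc=11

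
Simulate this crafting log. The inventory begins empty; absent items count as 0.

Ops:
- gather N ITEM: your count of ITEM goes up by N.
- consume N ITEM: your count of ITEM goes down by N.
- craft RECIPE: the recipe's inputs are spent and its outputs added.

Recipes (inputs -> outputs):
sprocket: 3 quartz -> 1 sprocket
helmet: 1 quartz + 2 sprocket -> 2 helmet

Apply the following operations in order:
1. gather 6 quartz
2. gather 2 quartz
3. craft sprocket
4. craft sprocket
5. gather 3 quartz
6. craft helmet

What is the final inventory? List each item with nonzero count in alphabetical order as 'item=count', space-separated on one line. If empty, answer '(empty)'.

After 1 (gather 6 quartz): quartz=6
After 2 (gather 2 quartz): quartz=8
After 3 (craft sprocket): quartz=5 sprocket=1
After 4 (craft sprocket): quartz=2 sprocket=2
After 5 (gather 3 quartz): quartz=5 sprocket=2
After 6 (craft helmet): helmet=2 quartz=4

Answer: helmet=2 quartz=4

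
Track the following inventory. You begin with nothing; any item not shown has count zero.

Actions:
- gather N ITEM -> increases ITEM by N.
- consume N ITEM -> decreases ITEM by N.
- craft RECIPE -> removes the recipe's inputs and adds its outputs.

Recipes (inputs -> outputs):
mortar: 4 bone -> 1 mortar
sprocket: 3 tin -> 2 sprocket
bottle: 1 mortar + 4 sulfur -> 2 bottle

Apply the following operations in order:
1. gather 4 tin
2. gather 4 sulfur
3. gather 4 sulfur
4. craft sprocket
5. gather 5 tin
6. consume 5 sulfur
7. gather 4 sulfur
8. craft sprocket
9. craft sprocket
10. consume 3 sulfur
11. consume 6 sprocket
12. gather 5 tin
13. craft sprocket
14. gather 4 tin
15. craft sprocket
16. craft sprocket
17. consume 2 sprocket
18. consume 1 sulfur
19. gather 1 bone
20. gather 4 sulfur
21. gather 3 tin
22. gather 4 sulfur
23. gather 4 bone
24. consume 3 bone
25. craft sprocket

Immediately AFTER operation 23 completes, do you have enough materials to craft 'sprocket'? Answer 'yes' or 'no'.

Answer: yes

Derivation:
After 1 (gather 4 tin): tin=4
After 2 (gather 4 sulfur): sulfur=4 tin=4
After 3 (gather 4 sulfur): sulfur=8 tin=4
After 4 (craft sprocket): sprocket=2 sulfur=8 tin=1
After 5 (gather 5 tin): sprocket=2 sulfur=8 tin=6
After 6 (consume 5 sulfur): sprocket=2 sulfur=3 tin=6
After 7 (gather 4 sulfur): sprocket=2 sulfur=7 tin=6
After 8 (craft sprocket): sprocket=4 sulfur=7 tin=3
After 9 (craft sprocket): sprocket=6 sulfur=7
After 10 (consume 3 sulfur): sprocket=6 sulfur=4
After 11 (consume 6 sprocket): sulfur=4
After 12 (gather 5 tin): sulfur=4 tin=5
After 13 (craft sprocket): sprocket=2 sulfur=4 tin=2
After 14 (gather 4 tin): sprocket=2 sulfur=4 tin=6
After 15 (craft sprocket): sprocket=4 sulfur=4 tin=3
After 16 (craft sprocket): sprocket=6 sulfur=4
After 17 (consume 2 sprocket): sprocket=4 sulfur=4
After 18 (consume 1 sulfur): sprocket=4 sulfur=3
After 19 (gather 1 bone): bone=1 sprocket=4 sulfur=3
After 20 (gather 4 sulfur): bone=1 sprocket=4 sulfur=7
After 21 (gather 3 tin): bone=1 sprocket=4 sulfur=7 tin=3
After 22 (gather 4 sulfur): bone=1 sprocket=4 sulfur=11 tin=3
After 23 (gather 4 bone): bone=5 sprocket=4 sulfur=11 tin=3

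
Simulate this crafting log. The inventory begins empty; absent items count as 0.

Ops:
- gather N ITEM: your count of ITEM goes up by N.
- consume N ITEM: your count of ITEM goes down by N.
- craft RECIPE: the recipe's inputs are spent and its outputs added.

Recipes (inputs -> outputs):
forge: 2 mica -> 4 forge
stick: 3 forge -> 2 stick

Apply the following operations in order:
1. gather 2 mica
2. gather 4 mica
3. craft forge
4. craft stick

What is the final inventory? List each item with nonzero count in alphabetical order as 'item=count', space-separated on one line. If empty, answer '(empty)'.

Answer: forge=1 mica=4 stick=2

Derivation:
After 1 (gather 2 mica): mica=2
After 2 (gather 4 mica): mica=6
After 3 (craft forge): forge=4 mica=4
After 4 (craft stick): forge=1 mica=4 stick=2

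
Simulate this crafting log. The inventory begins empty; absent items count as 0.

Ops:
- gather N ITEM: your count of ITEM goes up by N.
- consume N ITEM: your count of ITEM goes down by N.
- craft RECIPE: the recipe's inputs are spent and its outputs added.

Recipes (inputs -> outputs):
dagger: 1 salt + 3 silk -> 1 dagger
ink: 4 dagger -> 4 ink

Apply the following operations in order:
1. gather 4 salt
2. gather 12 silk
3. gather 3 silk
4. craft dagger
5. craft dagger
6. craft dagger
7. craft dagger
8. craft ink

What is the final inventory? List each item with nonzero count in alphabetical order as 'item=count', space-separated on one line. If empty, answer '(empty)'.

Answer: ink=4 silk=3

Derivation:
After 1 (gather 4 salt): salt=4
After 2 (gather 12 silk): salt=4 silk=12
After 3 (gather 3 silk): salt=4 silk=15
After 4 (craft dagger): dagger=1 salt=3 silk=12
After 5 (craft dagger): dagger=2 salt=2 silk=9
After 6 (craft dagger): dagger=3 salt=1 silk=6
After 7 (craft dagger): dagger=4 silk=3
After 8 (craft ink): ink=4 silk=3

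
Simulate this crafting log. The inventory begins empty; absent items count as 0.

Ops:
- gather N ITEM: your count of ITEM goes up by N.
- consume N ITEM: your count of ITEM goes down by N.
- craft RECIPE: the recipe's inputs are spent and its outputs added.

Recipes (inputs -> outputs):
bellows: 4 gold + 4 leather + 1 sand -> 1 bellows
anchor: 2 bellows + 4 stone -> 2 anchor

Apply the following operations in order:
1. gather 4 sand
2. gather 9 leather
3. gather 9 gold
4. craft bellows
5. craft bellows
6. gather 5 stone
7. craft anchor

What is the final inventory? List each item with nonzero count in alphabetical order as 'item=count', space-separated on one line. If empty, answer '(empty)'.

Answer: anchor=2 gold=1 leather=1 sand=2 stone=1

Derivation:
After 1 (gather 4 sand): sand=4
After 2 (gather 9 leather): leather=9 sand=4
After 3 (gather 9 gold): gold=9 leather=9 sand=4
After 4 (craft bellows): bellows=1 gold=5 leather=5 sand=3
After 5 (craft bellows): bellows=2 gold=1 leather=1 sand=2
After 6 (gather 5 stone): bellows=2 gold=1 leather=1 sand=2 stone=5
After 7 (craft anchor): anchor=2 gold=1 leather=1 sand=2 stone=1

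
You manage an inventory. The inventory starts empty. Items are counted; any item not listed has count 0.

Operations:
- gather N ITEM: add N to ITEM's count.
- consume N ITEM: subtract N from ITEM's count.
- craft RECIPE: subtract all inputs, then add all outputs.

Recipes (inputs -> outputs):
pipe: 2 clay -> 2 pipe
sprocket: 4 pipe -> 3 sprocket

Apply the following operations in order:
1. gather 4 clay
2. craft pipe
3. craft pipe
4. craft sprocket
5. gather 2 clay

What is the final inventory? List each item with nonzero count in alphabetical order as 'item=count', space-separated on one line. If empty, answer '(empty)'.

After 1 (gather 4 clay): clay=4
After 2 (craft pipe): clay=2 pipe=2
After 3 (craft pipe): pipe=4
After 4 (craft sprocket): sprocket=3
After 5 (gather 2 clay): clay=2 sprocket=3

Answer: clay=2 sprocket=3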